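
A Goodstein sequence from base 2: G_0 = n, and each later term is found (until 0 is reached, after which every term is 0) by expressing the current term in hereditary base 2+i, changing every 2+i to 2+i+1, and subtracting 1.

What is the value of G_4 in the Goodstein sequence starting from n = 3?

1

step 0: 3 = 2 + 1; sub 3 for 2: 3 + 1; = 4; G_1 = 4−1 = 3
step 1: 3 = 3; sub 4 for 3: 4; = 4; G_2 = 4−1 = 3
step 2: 3 = 3; sub 5 for 4: 3; = 3; G_3 = 3−1 = 2
step 3: 2 = 2; sub 6 for 5: 2; = 2; G_4 = 2−1 = 1
step 4: 1 = 1; sub 7 for 6: 1; = 1; G_5 = 1−1 = 0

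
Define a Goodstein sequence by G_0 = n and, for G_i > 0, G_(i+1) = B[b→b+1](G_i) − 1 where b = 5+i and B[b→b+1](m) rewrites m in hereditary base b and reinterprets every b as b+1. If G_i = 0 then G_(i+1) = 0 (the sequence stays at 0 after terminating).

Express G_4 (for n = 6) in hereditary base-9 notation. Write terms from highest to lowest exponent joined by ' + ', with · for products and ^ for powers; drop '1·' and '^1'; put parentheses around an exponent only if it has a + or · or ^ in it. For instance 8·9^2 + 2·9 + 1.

step 0: 6 = 5 + 1; sub 6 for 5: 6 + 1; = 7; G_1 = 7−1 = 6
step 1: 6 = 6; sub 7 for 6: 7; = 7; G_2 = 7−1 = 6
step 2: 6 = 6; sub 8 for 7: 6; = 6; G_3 = 6−1 = 5
step 3: 5 = 5; sub 9 for 8: 5; = 5; G_4 = 5−1 = 4
step 4: 4 = 4; sub 10 for 9: 4; = 4; G_5 = 4−1 = 3

4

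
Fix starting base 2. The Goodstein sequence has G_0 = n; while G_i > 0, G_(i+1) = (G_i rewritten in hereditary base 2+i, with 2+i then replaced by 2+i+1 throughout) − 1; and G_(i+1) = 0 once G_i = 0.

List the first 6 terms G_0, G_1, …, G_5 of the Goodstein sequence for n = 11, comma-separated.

(0) 11|_2 = 2^(2 + 1) + 2 + 1 ↦ 3^(3 + 1) + 3 + 1|_3 = 85 ⇒ 84
(1) 84|_3 = 3^(3 + 1) + 3 ↦ 4^(4 + 1) + 4|_4 = 1028 ⇒ 1027
(2) 1027|_4 = 4^(4 + 1) + 3 ↦ 5^(5 + 1) + 3|_5 = 15628 ⇒ 15627
(3) 15627|_5 = 5^(5 + 1) + 2 ↦ 6^(6 + 1) + 2|_6 = 279938 ⇒ 279937
(4) 279937|_6 = 6^(6 + 1) + 1 ↦ 7^(7 + 1) + 1|_7 = 5764802 ⇒ 5764801

11, 84, 1027, 15627, 279937, 5764801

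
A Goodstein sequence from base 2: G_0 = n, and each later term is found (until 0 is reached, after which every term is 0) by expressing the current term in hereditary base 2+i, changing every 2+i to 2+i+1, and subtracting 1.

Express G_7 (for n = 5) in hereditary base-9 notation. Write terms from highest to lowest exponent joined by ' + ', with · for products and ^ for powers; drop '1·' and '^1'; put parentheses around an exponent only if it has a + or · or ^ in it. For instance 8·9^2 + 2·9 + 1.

3·9^3 + 3·9^2 + 2·9 + 6

G_0 = 5. HB_2(5) = 2^2 + 1. Bump = 28. G_1 = 27.
G_1 = 27. HB_3(27) = 3^3. Bump = 256. G_2 = 255.
G_2 = 255. HB_4(255) = 3·4^3 + 3·4^2 + 3·4 + 3. Bump = 468. G_3 = 467.
G_3 = 467. HB_5(467) = 3·5^3 + 3·5^2 + 3·5 + 2. Bump = 776. G_4 = 775.
G_4 = 775. HB_6(775) = 3·6^3 + 3·6^2 + 3·6 + 1. Bump = 1198. G_5 = 1197.
G_5 = 1197. HB_7(1197) = 3·7^3 + 3·7^2 + 3·7. Bump = 1752. G_6 = 1751.
G_6 = 1751. HB_8(1751) = 3·8^3 + 3·8^2 + 2·8 + 7. Bump = 2455. G_7 = 2454.
G_7 = 2454. HB_9(2454) = 3·9^3 + 3·9^2 + 2·9 + 6. Bump = 3326. G_8 = 3325.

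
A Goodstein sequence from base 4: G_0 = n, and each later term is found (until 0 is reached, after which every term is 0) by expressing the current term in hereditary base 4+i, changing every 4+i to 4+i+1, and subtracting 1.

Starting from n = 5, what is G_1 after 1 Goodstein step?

5 —HB4→ 4 + 1 —bump→ 5 + 1 = 6 —(−1)→ 5
5 —HB5→ 5 —bump→ 6 = 6 —(−1)→ 5

5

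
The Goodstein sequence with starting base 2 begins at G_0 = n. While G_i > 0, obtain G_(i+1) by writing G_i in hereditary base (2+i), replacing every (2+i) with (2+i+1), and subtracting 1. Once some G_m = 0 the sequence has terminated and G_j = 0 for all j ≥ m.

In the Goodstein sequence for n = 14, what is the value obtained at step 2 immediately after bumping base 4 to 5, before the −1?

(0) 14|_2 = 2^(2 + 1) + 2^2 + 2 ↦ 3^(3 + 1) + 3^3 + 3|_3 = 111 ⇒ 110
(1) 110|_3 = 3^(3 + 1) + 3^3 + 2 ↦ 4^(4 + 1) + 4^4 + 2|_4 = 1282 ⇒ 1281
(2) 1281|_4 = 4^(4 + 1) + 4^4 + 1 ↦ 5^(5 + 1) + 5^5 + 1|_5 = 18751 ⇒ 18750

18751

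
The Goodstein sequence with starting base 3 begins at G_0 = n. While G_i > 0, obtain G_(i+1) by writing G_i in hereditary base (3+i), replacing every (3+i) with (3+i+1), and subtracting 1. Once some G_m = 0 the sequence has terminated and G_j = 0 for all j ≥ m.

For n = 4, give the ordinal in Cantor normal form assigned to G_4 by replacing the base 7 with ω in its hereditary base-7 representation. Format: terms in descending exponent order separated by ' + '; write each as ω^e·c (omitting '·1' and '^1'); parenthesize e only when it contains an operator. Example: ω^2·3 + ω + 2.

2

(0) 4|_3 = 3 + 1 ↦ 4 + 1|_4 = 5 ⇒ 4
(1) 4|_4 = 4 ↦ 5|_5 = 5 ⇒ 4
(2) 4|_5 = 4 ↦ 4|_6 = 4 ⇒ 3
(3) 3|_6 = 3 ↦ 3|_7 = 3 ⇒ 2
(4) 2|_7 = 2 ↦ 2|_8 = 2 ⇒ 1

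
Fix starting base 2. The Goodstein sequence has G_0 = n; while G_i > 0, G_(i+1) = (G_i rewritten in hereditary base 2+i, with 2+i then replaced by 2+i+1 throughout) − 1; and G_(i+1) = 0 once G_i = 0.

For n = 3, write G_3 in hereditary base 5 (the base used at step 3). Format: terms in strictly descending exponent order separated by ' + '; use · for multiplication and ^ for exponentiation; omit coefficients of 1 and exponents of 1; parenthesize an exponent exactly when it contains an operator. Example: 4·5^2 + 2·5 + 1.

G_0=3  [base 2] 2 + 1  →[2↦3]→  3 + 1 = 4  −1 ⇒ G_1=3
G_1=3  [base 3] 3  →[3↦4]→  4 = 4  −1 ⇒ G_2=3
G_2=3  [base 4] 3  →[4↦5]→  3 = 3  −1 ⇒ G_3=2
G_3=2  [base 5] 2  →[5↦6]→  2 = 2  −1 ⇒ G_4=1

2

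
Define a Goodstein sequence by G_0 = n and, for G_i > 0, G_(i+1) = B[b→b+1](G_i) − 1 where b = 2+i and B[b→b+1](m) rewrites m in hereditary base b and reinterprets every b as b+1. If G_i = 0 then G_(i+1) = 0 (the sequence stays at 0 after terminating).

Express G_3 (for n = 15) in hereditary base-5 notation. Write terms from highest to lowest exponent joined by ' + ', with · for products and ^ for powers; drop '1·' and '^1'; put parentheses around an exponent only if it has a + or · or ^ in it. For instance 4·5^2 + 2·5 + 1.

5^(5 + 1) + 5^5 + 2

base 2: 15 = 2^(2 + 1) + 2^2 + 2 + 1; at 3: 3^(3 + 1) + 3^3 + 3 + 1 = 112; next = 111
base 3: 111 = 3^(3 + 1) + 3^3 + 3; at 4: 4^(4 + 1) + 4^4 + 4 = 1284; next = 1283
base 4: 1283 = 4^(4 + 1) + 4^4 + 3; at 5: 5^(5 + 1) + 5^5 + 3 = 18753; next = 18752
base 5: 18752 = 5^(5 + 1) + 5^5 + 2; at 6: 6^(6 + 1) + 6^6 + 2 = 326594; next = 326593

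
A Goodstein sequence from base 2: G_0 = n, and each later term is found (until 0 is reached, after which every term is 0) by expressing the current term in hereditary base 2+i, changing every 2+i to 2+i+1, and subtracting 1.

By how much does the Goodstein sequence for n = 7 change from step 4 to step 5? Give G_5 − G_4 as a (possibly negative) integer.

base 2: 7 = 2^2 + 2 + 1; at 3: 3^3 + 3 + 1 = 31; next = 30
base 3: 30 = 3^3 + 3; at 4: 4^4 + 4 = 260; next = 259
base 4: 259 = 4^4 + 3; at 5: 5^5 + 3 = 3128; next = 3127
base 5: 3127 = 5^5 + 2; at 6: 6^6 + 2 = 46658; next = 46657
base 6: 46657 = 6^6 + 1; at 7: 7^7 + 1 = 823544; next = 823543

776886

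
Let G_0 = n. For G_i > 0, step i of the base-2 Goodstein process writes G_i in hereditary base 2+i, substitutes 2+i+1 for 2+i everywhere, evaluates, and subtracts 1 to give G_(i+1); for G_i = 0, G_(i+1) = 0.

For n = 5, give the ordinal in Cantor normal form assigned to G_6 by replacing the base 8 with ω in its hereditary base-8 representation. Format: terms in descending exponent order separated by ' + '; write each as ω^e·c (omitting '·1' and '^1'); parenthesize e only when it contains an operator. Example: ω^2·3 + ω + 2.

base 2: 5 = 2^2 + 1; at 3: 3^3 + 1 = 28; next = 27
base 3: 27 = 3^3; at 4: 4^4 = 256; next = 255
base 4: 255 = 3·4^3 + 3·4^2 + 3·4 + 3; at 5: 3·5^3 + 3·5^2 + 3·5 + 3 = 468; next = 467
base 5: 467 = 3·5^3 + 3·5^2 + 3·5 + 2; at 6: 3·6^3 + 3·6^2 + 3·6 + 2 = 776; next = 775
base 6: 775 = 3·6^3 + 3·6^2 + 3·6 + 1; at 7: 3·7^3 + 3·7^2 + 3·7 + 1 = 1198; next = 1197
base 7: 1197 = 3·7^3 + 3·7^2 + 3·7; at 8: 3·8^3 + 3·8^2 + 3·8 = 1752; next = 1751

ω^3·3 + ω^2·3 + ω·2 + 7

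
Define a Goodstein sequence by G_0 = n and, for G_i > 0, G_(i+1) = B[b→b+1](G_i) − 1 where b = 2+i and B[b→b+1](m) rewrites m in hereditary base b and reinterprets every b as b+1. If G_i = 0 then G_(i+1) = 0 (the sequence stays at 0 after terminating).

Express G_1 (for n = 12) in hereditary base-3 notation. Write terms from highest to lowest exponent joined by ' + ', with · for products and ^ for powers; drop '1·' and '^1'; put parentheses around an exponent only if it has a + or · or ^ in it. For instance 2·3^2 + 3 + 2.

G_0 = 12. HB_2(12) = 2^(2 + 1) + 2^2. Bump = 108. G_1 = 107.
G_1 = 107. HB_3(107) = 3^(3 + 1) + 2·3^2 + 2·3 + 2. Bump = 1066. G_2 = 1065.

3^(3 + 1) + 2·3^2 + 2·3 + 2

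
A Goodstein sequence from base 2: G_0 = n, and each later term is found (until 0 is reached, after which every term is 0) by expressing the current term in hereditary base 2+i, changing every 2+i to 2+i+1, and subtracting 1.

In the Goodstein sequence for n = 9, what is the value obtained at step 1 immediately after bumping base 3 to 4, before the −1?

(0) 9|_2 = 2^(2 + 1) + 1 ↦ 3^(3 + 1) + 1|_3 = 82 ⇒ 81
(1) 81|_3 = 3^(3 + 1) ↦ 4^(4 + 1)|_4 = 1024 ⇒ 1023

1024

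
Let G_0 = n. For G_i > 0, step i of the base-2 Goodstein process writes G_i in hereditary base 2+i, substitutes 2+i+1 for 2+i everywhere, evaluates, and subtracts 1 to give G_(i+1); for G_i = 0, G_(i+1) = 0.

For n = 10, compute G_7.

10 —HB2→ 2^(2 + 1) + 2 —bump→ 3^(3 + 1) + 3 = 84 —(−1)→ 83
83 —HB3→ 3^(3 + 1) + 2 —bump→ 4^(4 + 1) + 2 = 1026 —(−1)→ 1025
1025 —HB4→ 4^(4 + 1) + 1 —bump→ 5^(5 + 1) + 1 = 15626 —(−1)→ 15625
15625 —HB5→ 5^(5 + 1) —bump→ 6^(6 + 1) = 279936 —(−1)→ 279935
279935 —HB6→ 5·6^6 + 5·6^5 + 5·6^4 + 5·6^3 + 5·6^2 + 5·6 + 5 —bump→ 5·7^7 + 5·7^5 + 5·7^4 + 5·7^3 + 5·7^2 + 5·7 + 5 = 4215755 —(−1)→ 4215754
4215754 —HB7→ 5·7^7 + 5·7^5 + 5·7^4 + 5·7^3 + 5·7^2 + 5·7 + 4 —bump→ 5·8^8 + 5·8^5 + 5·8^4 + 5·8^3 + 5·8^2 + 5·8 + 4 = 84073324 —(−1)→ 84073323
84073323 —HB8→ 5·8^8 + 5·8^5 + 5·8^4 + 5·8^3 + 5·8^2 + 5·8 + 3 —bump→ 5·9^9 + 5·9^5 + 5·9^4 + 5·9^3 + 5·9^2 + 5·9 + 3 = 1937434593 —(−1)→ 1937434592

1937434592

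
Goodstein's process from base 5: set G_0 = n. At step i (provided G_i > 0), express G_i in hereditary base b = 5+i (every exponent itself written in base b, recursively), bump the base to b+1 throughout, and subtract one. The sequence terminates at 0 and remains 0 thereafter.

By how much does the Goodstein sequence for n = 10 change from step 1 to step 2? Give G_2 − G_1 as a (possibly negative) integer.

10 —HB5→ 2·5 —bump→ 2·6 = 12 —(−1)→ 11
11 —HB6→ 6 + 5 —bump→ 7 + 5 = 12 —(−1)→ 11

0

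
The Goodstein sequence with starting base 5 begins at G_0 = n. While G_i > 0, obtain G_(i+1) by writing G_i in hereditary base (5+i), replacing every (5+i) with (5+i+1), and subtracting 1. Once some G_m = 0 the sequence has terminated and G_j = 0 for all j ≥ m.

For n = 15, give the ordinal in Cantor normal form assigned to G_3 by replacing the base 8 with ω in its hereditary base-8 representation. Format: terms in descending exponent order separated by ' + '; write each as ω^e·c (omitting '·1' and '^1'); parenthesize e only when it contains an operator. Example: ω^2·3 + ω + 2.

ω·2 + 3

step 0: 15 = 3·5; sub 6 for 5: 3·6; = 18; G_1 = 18−1 = 17
step 1: 17 = 2·6 + 5; sub 7 for 6: 2·7 + 5; = 19; G_2 = 19−1 = 18
step 2: 18 = 2·7 + 4; sub 8 for 7: 2·8 + 4; = 20; G_3 = 20−1 = 19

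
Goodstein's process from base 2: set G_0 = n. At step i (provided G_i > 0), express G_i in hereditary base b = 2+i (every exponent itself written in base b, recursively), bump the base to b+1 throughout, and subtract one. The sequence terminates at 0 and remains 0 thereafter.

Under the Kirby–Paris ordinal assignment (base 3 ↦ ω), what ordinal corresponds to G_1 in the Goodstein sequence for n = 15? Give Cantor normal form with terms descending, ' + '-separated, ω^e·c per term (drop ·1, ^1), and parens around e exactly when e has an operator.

ω^(ω + 1) + ω^ω + ω

step 0: 15 = 2^(2 + 1) + 2^2 + 2 + 1; sub 3 for 2: 3^(3 + 1) + 3^3 + 3 + 1; = 112; G_1 = 112−1 = 111
step 1: 111 = 3^(3 + 1) + 3^3 + 3; sub 4 for 3: 4^(4 + 1) + 4^4 + 4; = 1284; G_2 = 1284−1 = 1283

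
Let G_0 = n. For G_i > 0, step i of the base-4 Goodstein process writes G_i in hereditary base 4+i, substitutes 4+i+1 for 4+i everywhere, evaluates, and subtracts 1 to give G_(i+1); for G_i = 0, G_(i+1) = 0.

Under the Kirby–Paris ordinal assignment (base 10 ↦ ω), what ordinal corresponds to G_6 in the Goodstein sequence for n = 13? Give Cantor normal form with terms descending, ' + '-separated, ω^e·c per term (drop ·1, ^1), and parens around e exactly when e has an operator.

ω·2 + 1

(0) 13|_4 = 3·4 + 1 ↦ 3·5 + 1|_5 = 16 ⇒ 15
(1) 15|_5 = 3·5 ↦ 3·6|_6 = 18 ⇒ 17
(2) 17|_6 = 2·6 + 5 ↦ 2·7 + 5|_7 = 19 ⇒ 18
(3) 18|_7 = 2·7 + 4 ↦ 2·8 + 4|_8 = 20 ⇒ 19
(4) 19|_8 = 2·8 + 3 ↦ 2·9 + 3|_9 = 21 ⇒ 20
(5) 20|_9 = 2·9 + 2 ↦ 2·10 + 2|_10 = 22 ⇒ 21
(6) 21|_10 = 2·10 + 1 ↦ 2·11 + 1|_11 = 23 ⇒ 22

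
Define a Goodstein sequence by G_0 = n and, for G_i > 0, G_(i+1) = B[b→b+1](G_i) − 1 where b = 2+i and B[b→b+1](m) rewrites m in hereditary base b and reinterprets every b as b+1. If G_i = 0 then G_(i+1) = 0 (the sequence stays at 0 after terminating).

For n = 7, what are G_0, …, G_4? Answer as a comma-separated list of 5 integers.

7, 30, 259, 3127, 46657

7 —HB2→ 2^2 + 2 + 1 —bump→ 3^3 + 3 + 1 = 31 —(−1)→ 30
30 —HB3→ 3^3 + 3 —bump→ 4^4 + 4 = 260 —(−1)→ 259
259 —HB4→ 4^4 + 3 —bump→ 5^5 + 3 = 3128 —(−1)→ 3127
3127 —HB5→ 5^5 + 2 —bump→ 6^6 + 2 = 46658 —(−1)→ 46657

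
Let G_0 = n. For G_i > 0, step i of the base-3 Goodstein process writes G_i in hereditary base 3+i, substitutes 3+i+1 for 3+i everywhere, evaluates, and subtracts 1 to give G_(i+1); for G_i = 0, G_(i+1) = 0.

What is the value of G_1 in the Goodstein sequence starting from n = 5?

(0) 5|_3 = 3 + 2 ↦ 4 + 2|_4 = 6 ⇒ 5
(1) 5|_4 = 4 + 1 ↦ 5 + 1|_5 = 6 ⇒ 5

5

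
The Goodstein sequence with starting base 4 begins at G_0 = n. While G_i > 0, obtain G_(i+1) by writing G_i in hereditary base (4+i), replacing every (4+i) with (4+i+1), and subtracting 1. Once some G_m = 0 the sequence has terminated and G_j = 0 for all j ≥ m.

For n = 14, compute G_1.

(0) 14|_4 = 3·4 + 2 ↦ 3·5 + 2|_5 = 17 ⇒ 16
(1) 16|_5 = 3·5 + 1 ↦ 3·6 + 1|_6 = 19 ⇒ 18

16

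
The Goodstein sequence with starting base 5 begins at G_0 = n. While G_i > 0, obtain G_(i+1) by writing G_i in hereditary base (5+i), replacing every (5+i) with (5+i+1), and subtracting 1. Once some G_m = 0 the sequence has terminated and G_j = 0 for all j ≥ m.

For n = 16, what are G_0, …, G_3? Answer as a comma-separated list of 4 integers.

(0) 16|_5 = 3·5 + 1 ↦ 3·6 + 1|_6 = 19 ⇒ 18
(1) 18|_6 = 3·6 ↦ 3·7|_7 = 21 ⇒ 20
(2) 20|_7 = 2·7 + 6 ↦ 2·8 + 6|_8 = 22 ⇒ 21

16, 18, 20, 21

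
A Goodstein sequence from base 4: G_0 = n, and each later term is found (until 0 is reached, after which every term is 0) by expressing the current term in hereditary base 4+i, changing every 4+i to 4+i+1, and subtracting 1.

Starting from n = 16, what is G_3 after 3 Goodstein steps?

30

16 —HB4→ 4^2 —bump→ 5^2 = 25 —(−1)→ 24
24 —HB5→ 4·5 + 4 —bump→ 4·6 + 4 = 28 —(−1)→ 27
27 —HB6→ 4·6 + 3 —bump→ 4·7 + 3 = 31 —(−1)→ 30
30 —HB7→ 4·7 + 2 —bump→ 4·8 + 2 = 34 —(−1)→ 33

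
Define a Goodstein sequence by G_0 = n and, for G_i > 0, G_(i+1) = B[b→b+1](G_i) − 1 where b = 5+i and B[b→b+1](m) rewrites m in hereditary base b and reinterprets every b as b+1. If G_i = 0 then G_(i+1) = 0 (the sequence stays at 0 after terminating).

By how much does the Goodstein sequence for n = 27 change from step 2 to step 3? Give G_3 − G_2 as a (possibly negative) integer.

[0] 27 ≡ 5^2 + 2 (base 5). Lift 6: 38. −1: 37.
[1] 37 ≡ 6^2 + 1 (base 6). Lift 7: 50. −1: 49.
[2] 49 ≡ 7^2 (base 7). Lift 8: 64. −1: 63.

14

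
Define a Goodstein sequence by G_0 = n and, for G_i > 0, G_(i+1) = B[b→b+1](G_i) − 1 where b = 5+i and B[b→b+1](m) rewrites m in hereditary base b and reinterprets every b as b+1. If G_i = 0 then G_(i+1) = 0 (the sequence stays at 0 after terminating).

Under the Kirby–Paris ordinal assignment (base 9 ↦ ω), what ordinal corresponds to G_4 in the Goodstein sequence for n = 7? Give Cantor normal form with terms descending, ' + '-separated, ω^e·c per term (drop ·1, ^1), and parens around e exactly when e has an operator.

6

(0) 7|_5 = 5 + 2 ↦ 6 + 2|_6 = 8 ⇒ 7
(1) 7|_6 = 6 + 1 ↦ 7 + 1|_7 = 8 ⇒ 7
(2) 7|_7 = 7 ↦ 8|_8 = 8 ⇒ 7
(3) 7|_8 = 7 ↦ 7|_9 = 7 ⇒ 6
(4) 6|_9 = 6 ↦ 6|_10 = 6 ⇒ 5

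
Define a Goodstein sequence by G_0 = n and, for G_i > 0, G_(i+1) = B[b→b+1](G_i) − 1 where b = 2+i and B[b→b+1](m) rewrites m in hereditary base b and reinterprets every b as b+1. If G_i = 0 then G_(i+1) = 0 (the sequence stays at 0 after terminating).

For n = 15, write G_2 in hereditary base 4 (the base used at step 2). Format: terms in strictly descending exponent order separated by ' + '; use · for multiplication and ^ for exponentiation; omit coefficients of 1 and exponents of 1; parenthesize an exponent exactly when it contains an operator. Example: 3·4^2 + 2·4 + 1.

[0] 15 ≡ 2^(2 + 1) + 2^2 + 2 + 1 (base 2). Lift 3: 112. −1: 111.
[1] 111 ≡ 3^(3 + 1) + 3^3 + 3 (base 3). Lift 4: 1284. −1: 1283.
[2] 1283 ≡ 4^(4 + 1) + 4^4 + 3 (base 4). Lift 5: 18753. −1: 18752.

4^(4 + 1) + 4^4 + 3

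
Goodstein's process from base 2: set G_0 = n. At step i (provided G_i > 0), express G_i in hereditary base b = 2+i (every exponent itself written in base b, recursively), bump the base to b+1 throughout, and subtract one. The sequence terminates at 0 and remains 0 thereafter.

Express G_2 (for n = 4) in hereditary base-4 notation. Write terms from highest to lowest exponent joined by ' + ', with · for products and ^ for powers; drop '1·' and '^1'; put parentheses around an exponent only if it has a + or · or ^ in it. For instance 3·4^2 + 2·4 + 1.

base 2: 4 = 2^2; at 3: 3^3 = 27; next = 26
base 3: 26 = 2·3^2 + 2·3 + 2; at 4: 2·4^2 + 2·4 + 2 = 42; next = 41
base 4: 41 = 2·4^2 + 2·4 + 1; at 5: 2·5^2 + 2·5 + 1 = 61; next = 60

2·4^2 + 2·4 + 1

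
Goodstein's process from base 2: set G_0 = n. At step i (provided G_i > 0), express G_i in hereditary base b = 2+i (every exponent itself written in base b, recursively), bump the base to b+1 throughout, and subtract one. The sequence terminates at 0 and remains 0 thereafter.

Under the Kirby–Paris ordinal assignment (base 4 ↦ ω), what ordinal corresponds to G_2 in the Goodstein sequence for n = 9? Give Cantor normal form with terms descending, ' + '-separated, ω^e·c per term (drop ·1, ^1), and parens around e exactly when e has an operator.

base 2: 9 = 2^(2 + 1) + 1; at 3: 3^(3 + 1) + 1 = 82; next = 81
base 3: 81 = 3^(3 + 1); at 4: 4^(4 + 1) = 1024; next = 1023
base 4: 1023 = 3·4^4 + 3·4^3 + 3·4^2 + 3·4 + 3; at 5: 3·5^5 + 3·5^3 + 3·5^2 + 3·5 + 3 = 9843; next = 9842

ω^ω·3 + ω^3·3 + ω^2·3 + ω·3 + 3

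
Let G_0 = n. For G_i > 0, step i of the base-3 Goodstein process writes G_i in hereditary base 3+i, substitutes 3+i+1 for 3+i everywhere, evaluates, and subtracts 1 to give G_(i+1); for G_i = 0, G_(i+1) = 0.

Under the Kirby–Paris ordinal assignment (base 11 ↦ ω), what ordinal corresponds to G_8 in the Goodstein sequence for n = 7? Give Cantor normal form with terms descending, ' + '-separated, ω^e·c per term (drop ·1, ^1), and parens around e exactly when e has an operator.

8

(0) 7|_3 = 2·3 + 1 ↦ 2·4 + 1|_4 = 9 ⇒ 8
(1) 8|_4 = 2·4 ↦ 2·5|_5 = 10 ⇒ 9
(2) 9|_5 = 5 + 4 ↦ 6 + 4|_6 = 10 ⇒ 9
(3) 9|_6 = 6 + 3 ↦ 7 + 3|_7 = 10 ⇒ 9
(4) 9|_7 = 7 + 2 ↦ 8 + 2|_8 = 10 ⇒ 9
(5) 9|_8 = 8 + 1 ↦ 9 + 1|_9 = 10 ⇒ 9
(6) 9|_9 = 9 ↦ 10|_10 = 10 ⇒ 9
(7) 9|_10 = 9 ↦ 9|_11 = 9 ⇒ 8
(8) 8|_11 = 8 ↦ 8|_12 = 8 ⇒ 7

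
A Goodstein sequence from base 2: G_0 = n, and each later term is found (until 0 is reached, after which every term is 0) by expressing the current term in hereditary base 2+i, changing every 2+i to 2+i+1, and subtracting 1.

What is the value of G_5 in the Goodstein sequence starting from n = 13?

[0] 13 ≡ 2^(2 + 1) + 2^2 + 1 (base 2). Lift 3: 109. −1: 108.
[1] 108 ≡ 3^(3 + 1) + 3^3 (base 3). Lift 4: 1280. −1: 1279.
[2] 1279 ≡ 4^(4 + 1) + 3·4^3 + 3·4^2 + 3·4 + 3 (base 4). Lift 5: 16093. −1: 16092.
[3] 16092 ≡ 5^(5 + 1) + 3·5^3 + 3·5^2 + 3·5 + 2 (base 5). Lift 6: 280712. −1: 280711.
[4] 280711 ≡ 6^(6 + 1) + 3·6^3 + 3·6^2 + 3·6 + 1 (base 6). Lift 7: 5765999. −1: 5765998.
[5] 5765998 ≡ 7^(7 + 1) + 3·7^3 + 3·7^2 + 3·7 (base 7). Lift 8: 134219480. −1: 134219479.

5765998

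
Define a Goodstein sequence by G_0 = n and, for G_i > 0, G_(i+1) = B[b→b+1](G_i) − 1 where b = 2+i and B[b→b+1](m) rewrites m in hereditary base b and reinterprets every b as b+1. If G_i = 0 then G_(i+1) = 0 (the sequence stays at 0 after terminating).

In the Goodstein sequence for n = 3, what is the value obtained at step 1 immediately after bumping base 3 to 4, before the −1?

(0) 3|_2 = 2 + 1 ↦ 3 + 1|_3 = 4 ⇒ 3
(1) 3|_3 = 3 ↦ 4|_4 = 4 ⇒ 3

4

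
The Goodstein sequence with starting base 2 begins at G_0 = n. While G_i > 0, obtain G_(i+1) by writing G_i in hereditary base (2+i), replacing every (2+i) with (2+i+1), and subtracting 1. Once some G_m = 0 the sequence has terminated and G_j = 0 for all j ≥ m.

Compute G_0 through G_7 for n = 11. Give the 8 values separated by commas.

11, 84, 1027, 15627, 279937, 5764801, 134217727, 2749609302

G_0=11  [base 2] 2^(2 + 1) + 2 + 1  →[2↦3]→  3^(3 + 1) + 3 + 1 = 85  −1 ⇒ G_1=84
G_1=84  [base 3] 3^(3 + 1) + 3  →[3↦4]→  4^(4 + 1) + 4 = 1028  −1 ⇒ G_2=1027
G_2=1027  [base 4] 4^(4 + 1) + 3  →[4↦5]→  5^(5 + 1) + 3 = 15628  −1 ⇒ G_3=15627
G_3=15627  [base 5] 5^(5 + 1) + 2  →[5↦6]→  6^(6 + 1) + 2 = 279938  −1 ⇒ G_4=279937
G_4=279937  [base 6] 6^(6 + 1) + 1  →[6↦7]→  7^(7 + 1) + 1 = 5764802  −1 ⇒ G_5=5764801
G_5=5764801  [base 7] 7^(7 + 1)  →[7↦8]→  8^(8 + 1) = 134217728  −1 ⇒ G_6=134217727
G_6=134217727  [base 8] 7·8^8 + 7·8^7 + 7·8^6 + 7·8^5 + 7·8^4 + 7·8^3 + 7·8^2 + 7·8 + 7  →[8↦9]→  7·9^9 + 7·9^7 + 7·9^6 + 7·9^5 + 7·9^4 + 7·9^3 + 7·9^2 + 7·9 + 7 = 2749609303  −1 ⇒ G_7=2749609302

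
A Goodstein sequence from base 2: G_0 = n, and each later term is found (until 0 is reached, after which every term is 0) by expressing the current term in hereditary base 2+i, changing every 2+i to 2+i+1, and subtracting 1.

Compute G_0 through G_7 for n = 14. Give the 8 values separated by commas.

14, 110, 1281, 18750, 326591, 5862840, 134404971, 3487116548

(0) 14|_2 = 2^(2 + 1) + 2^2 + 2 ↦ 3^(3 + 1) + 3^3 + 3|_3 = 111 ⇒ 110
(1) 110|_3 = 3^(3 + 1) + 3^3 + 2 ↦ 4^(4 + 1) + 4^4 + 2|_4 = 1282 ⇒ 1281
(2) 1281|_4 = 4^(4 + 1) + 4^4 + 1 ↦ 5^(5 + 1) + 5^5 + 1|_5 = 18751 ⇒ 18750
(3) 18750|_5 = 5^(5 + 1) + 5^5 ↦ 6^(6 + 1) + 6^6|_6 = 326592 ⇒ 326591
(4) 326591|_6 = 6^(6 + 1) + 5·6^5 + 5·6^4 + 5·6^3 + 5·6^2 + 5·6 + 5 ↦ 7^(7 + 1) + 5·7^5 + 5·7^4 + 5·7^3 + 5·7^2 + 5·7 + 5|_7 = 5862841 ⇒ 5862840
(5) 5862840|_7 = 7^(7 + 1) + 5·7^5 + 5·7^4 + 5·7^3 + 5·7^2 + 5·7 + 4 ↦ 8^(8 + 1) + 5·8^5 + 5·8^4 + 5·8^3 + 5·8^2 + 5·8 + 4|_8 = 134404972 ⇒ 134404971
(6) 134404971|_8 = 8^(8 + 1) + 5·8^5 + 5·8^4 + 5·8^3 + 5·8^2 + 5·8 + 3 ↦ 9^(9 + 1) + 5·9^5 + 5·9^4 + 5·9^3 + 5·9^2 + 5·9 + 3|_9 = 3487116549 ⇒ 3487116548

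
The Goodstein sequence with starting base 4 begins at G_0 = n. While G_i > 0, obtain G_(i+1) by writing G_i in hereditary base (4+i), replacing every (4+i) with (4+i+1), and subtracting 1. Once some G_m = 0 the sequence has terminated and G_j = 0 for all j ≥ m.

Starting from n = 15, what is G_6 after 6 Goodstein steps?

25

G_0 = 15. HB_4(15) = 3·4 + 3. Bump = 18. G_1 = 17.
G_1 = 17. HB_5(17) = 3·5 + 2. Bump = 20. G_2 = 19.
G_2 = 19. HB_6(19) = 3·6 + 1. Bump = 22. G_3 = 21.
G_3 = 21. HB_7(21) = 3·7. Bump = 24. G_4 = 23.
G_4 = 23. HB_8(23) = 2·8 + 7. Bump = 25. G_5 = 24.
G_5 = 24. HB_9(24) = 2·9 + 6. Bump = 26. G_6 = 25.
G_6 = 25. HB_10(25) = 2·10 + 5. Bump = 27. G_7 = 26.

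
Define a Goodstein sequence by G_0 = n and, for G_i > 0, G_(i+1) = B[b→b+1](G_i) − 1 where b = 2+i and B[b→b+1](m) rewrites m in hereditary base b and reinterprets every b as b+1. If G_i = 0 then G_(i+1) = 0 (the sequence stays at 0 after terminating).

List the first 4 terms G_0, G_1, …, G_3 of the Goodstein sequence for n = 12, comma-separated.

i=0: 12 = 2^(2 + 1) + 2^2 (b=2); 2→3: 3^(3 + 1) + 3^3 = 108; 108−1 = 107
i=1: 107 = 3^(3 + 1) + 2·3^2 + 2·3 + 2 (b=3); 3→4: 4^(4 + 1) + 2·4^2 + 2·4 + 2 = 1066; 1066−1 = 1065
i=2: 1065 = 4^(4 + 1) + 2·4^2 + 2·4 + 1 (b=4); 4→5: 5^(5 + 1) + 2·5^2 + 2·5 + 1 = 15686; 15686−1 = 15685

12, 107, 1065, 15685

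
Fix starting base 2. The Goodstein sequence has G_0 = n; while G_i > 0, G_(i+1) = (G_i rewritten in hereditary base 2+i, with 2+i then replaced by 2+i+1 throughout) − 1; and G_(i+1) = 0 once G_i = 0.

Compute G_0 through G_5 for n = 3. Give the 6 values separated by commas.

3, 3, 3, 2, 1, 0

base 2: 3 = 2 + 1; at 3: 3 + 1 = 4; next = 3
base 3: 3 = 3; at 4: 4 = 4; next = 3
base 4: 3 = 3; at 5: 3 = 3; next = 2
base 5: 2 = 2; at 6: 2 = 2; next = 1
base 6: 1 = 1; at 7: 1 = 1; next = 0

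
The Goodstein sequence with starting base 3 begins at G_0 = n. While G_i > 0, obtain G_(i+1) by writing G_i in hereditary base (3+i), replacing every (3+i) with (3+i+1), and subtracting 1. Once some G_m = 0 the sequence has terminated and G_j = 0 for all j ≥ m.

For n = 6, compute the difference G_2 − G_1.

0

(0) 6|_3 = 2·3 ↦ 2·4|_4 = 8 ⇒ 7
(1) 7|_4 = 4 + 3 ↦ 5 + 3|_5 = 8 ⇒ 7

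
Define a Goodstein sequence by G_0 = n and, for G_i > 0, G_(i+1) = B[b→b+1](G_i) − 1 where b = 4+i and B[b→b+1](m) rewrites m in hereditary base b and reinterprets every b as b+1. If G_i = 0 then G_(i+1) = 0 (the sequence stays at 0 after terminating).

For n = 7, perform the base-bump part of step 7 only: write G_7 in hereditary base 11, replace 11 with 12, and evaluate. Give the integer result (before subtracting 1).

4

G_0 = 7. HB_4(7) = 4 + 3. Bump = 8. G_1 = 7.
G_1 = 7. HB_5(7) = 5 + 2. Bump = 8. G_2 = 7.
G_2 = 7. HB_6(7) = 6 + 1. Bump = 8. G_3 = 7.
G_3 = 7. HB_7(7) = 7. Bump = 8. G_4 = 7.
G_4 = 7. HB_8(7) = 7. Bump = 7. G_5 = 6.
G_5 = 6. HB_9(6) = 6. Bump = 6. G_6 = 5.
G_6 = 5. HB_10(5) = 5. Bump = 5. G_7 = 4.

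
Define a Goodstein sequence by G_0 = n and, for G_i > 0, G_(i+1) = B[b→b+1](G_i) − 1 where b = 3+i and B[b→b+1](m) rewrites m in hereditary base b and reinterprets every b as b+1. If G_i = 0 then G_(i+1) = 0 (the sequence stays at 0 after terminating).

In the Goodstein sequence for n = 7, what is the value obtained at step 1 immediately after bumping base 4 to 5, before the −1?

10

step 0: 7 = 2·3 + 1; sub 4 for 3: 2·4 + 1; = 9; G_1 = 9−1 = 8
step 1: 8 = 2·4; sub 5 for 4: 2·5; = 10; G_2 = 10−1 = 9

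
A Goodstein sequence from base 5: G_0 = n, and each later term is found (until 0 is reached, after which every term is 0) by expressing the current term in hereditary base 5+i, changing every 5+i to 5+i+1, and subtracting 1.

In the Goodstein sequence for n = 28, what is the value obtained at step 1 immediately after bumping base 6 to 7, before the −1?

i=0: 28 = 5^2 + 3 (b=5); 5→6: 6^2 + 3 = 39; 39−1 = 38
i=1: 38 = 6^2 + 2 (b=6); 6→7: 7^2 + 2 = 51; 51−1 = 50

51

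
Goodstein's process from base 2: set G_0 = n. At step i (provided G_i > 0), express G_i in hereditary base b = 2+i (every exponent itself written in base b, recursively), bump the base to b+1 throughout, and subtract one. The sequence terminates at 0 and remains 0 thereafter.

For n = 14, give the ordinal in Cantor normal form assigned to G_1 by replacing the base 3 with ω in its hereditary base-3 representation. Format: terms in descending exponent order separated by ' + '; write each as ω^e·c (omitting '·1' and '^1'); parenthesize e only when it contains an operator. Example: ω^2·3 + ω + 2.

ω^(ω + 1) + ω^ω + 2

i=0: 14 = 2^(2 + 1) + 2^2 + 2 (b=2); 2→3: 3^(3 + 1) + 3^3 + 3 = 111; 111−1 = 110
i=1: 110 = 3^(3 + 1) + 3^3 + 2 (b=3); 3→4: 4^(4 + 1) + 4^4 + 2 = 1282; 1282−1 = 1281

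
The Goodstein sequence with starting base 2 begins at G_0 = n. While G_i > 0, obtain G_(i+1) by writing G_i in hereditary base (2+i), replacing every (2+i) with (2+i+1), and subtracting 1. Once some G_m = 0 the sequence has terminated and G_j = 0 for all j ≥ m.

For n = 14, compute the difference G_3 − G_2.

i=0: 14 = 2^(2 + 1) + 2^2 + 2 (b=2); 2→3: 3^(3 + 1) + 3^3 + 3 = 111; 111−1 = 110
i=1: 110 = 3^(3 + 1) + 3^3 + 2 (b=3); 3→4: 4^(4 + 1) + 4^4 + 2 = 1282; 1282−1 = 1281
i=2: 1281 = 4^(4 + 1) + 4^4 + 1 (b=4); 4→5: 5^(5 + 1) + 5^5 + 1 = 18751; 18751−1 = 18750

17469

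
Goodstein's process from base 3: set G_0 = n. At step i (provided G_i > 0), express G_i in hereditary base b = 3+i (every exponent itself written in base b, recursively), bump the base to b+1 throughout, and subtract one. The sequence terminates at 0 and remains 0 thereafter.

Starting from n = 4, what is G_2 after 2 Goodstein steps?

4

4 —HB3→ 3 + 1 —bump→ 4 + 1 = 5 —(−1)→ 4
4 —HB4→ 4 —bump→ 5 = 5 —(−1)→ 4
4 —HB5→ 4 —bump→ 4 = 4 —(−1)→ 3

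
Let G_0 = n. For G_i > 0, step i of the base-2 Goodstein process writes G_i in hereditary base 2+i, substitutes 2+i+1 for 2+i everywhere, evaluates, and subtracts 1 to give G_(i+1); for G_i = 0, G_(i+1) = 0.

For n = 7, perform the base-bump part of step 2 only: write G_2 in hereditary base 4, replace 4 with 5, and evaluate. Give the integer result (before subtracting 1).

3128

(0) 7|_2 = 2^2 + 2 + 1 ↦ 3^3 + 3 + 1|_3 = 31 ⇒ 30
(1) 30|_3 = 3^3 + 3 ↦ 4^4 + 4|_4 = 260 ⇒ 259
(2) 259|_4 = 4^4 + 3 ↦ 5^5 + 3|_5 = 3128 ⇒ 3127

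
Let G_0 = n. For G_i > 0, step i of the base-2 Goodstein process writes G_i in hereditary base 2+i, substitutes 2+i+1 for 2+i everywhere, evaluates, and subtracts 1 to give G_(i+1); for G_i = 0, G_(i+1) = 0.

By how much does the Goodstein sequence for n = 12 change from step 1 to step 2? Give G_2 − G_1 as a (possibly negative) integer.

(0) 12|_2 = 2^(2 + 1) + 2^2 ↦ 3^(3 + 1) + 3^3|_3 = 108 ⇒ 107
(1) 107|_3 = 3^(3 + 1) + 2·3^2 + 2·3 + 2 ↦ 4^(4 + 1) + 2·4^2 + 2·4 + 2|_4 = 1066 ⇒ 1065

958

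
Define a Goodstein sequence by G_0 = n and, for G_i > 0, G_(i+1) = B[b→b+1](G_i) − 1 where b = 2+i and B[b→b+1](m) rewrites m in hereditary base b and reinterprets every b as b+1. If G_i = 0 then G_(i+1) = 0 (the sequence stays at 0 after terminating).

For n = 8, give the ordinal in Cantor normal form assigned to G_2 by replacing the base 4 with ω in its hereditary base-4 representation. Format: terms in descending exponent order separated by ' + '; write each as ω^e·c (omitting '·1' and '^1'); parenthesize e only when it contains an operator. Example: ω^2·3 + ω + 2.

ω^ω·2 + ω^2·2 + ω·2 + 1

[0] 8 ≡ 2^(2 + 1) (base 2). Lift 3: 81. −1: 80.
[1] 80 ≡ 2·3^3 + 2·3^2 + 2·3 + 2 (base 3). Lift 4: 554. −1: 553.
[2] 553 ≡ 2·4^4 + 2·4^2 + 2·4 + 1 (base 4). Lift 5: 6311. −1: 6310.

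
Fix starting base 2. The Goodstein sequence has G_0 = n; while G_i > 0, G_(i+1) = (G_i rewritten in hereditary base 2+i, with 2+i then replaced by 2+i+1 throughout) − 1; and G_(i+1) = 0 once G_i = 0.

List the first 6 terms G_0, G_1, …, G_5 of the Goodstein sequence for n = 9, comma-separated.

(0) 9|_2 = 2^(2 + 1) + 1 ↦ 3^(3 + 1) + 1|_3 = 82 ⇒ 81
(1) 81|_3 = 3^(3 + 1) ↦ 4^(4 + 1)|_4 = 1024 ⇒ 1023
(2) 1023|_4 = 3·4^4 + 3·4^3 + 3·4^2 + 3·4 + 3 ↦ 3·5^5 + 3·5^3 + 3·5^2 + 3·5 + 3|_5 = 9843 ⇒ 9842
(3) 9842|_5 = 3·5^5 + 3·5^3 + 3·5^2 + 3·5 + 2 ↦ 3·6^6 + 3·6^3 + 3·6^2 + 3·6 + 2|_6 = 140744 ⇒ 140743
(4) 140743|_6 = 3·6^6 + 3·6^3 + 3·6^2 + 3·6 + 1 ↦ 3·7^7 + 3·7^3 + 3·7^2 + 3·7 + 1|_7 = 2471827 ⇒ 2471826

9, 81, 1023, 9842, 140743, 2471826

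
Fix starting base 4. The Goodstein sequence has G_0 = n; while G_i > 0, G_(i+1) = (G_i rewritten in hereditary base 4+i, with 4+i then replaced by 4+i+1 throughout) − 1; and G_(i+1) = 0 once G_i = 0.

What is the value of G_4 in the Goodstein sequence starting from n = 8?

9

G_0=8  [base 4] 2·4  →[4↦5]→  2·5 = 10  −1 ⇒ G_1=9
G_1=9  [base 5] 5 + 4  →[5↦6]→  6 + 4 = 10  −1 ⇒ G_2=9
G_2=9  [base 6] 6 + 3  →[6↦7]→  7 + 3 = 10  −1 ⇒ G_3=9
G_3=9  [base 7] 7 + 2  →[7↦8]→  8 + 2 = 10  −1 ⇒ G_4=9
G_4=9  [base 8] 8 + 1  →[8↦9]→  9 + 1 = 10  −1 ⇒ G_5=9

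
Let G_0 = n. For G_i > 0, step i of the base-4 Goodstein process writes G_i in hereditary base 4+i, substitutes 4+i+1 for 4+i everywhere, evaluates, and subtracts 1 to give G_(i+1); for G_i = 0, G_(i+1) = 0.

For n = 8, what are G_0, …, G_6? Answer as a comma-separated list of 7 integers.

8, 9, 9, 9, 9, 9, 9

base 4: 8 = 2·4; at 5: 2·5 = 10; next = 9
base 5: 9 = 5 + 4; at 6: 6 + 4 = 10; next = 9
base 6: 9 = 6 + 3; at 7: 7 + 3 = 10; next = 9
base 7: 9 = 7 + 2; at 8: 8 + 2 = 10; next = 9
base 8: 9 = 8 + 1; at 9: 9 + 1 = 10; next = 9
base 9: 9 = 9; at 10: 10 = 10; next = 9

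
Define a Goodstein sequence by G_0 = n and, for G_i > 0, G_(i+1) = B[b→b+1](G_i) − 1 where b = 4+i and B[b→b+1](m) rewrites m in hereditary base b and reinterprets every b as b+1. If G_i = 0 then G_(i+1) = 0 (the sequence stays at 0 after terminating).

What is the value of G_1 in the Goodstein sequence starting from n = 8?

9

(0) 8|_4 = 2·4 ↦ 2·5|_5 = 10 ⇒ 9
(1) 9|_5 = 5 + 4 ↦ 6 + 4|_6 = 10 ⇒ 9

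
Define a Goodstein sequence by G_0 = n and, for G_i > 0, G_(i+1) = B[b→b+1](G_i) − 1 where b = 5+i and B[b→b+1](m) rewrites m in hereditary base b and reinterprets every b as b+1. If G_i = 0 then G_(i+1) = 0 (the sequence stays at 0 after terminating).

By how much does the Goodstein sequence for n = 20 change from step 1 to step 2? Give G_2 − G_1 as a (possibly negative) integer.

base 5: 20 = 4·5; at 6: 4·6 = 24; next = 23
base 6: 23 = 3·6 + 5; at 7: 3·7 + 5 = 26; next = 25

2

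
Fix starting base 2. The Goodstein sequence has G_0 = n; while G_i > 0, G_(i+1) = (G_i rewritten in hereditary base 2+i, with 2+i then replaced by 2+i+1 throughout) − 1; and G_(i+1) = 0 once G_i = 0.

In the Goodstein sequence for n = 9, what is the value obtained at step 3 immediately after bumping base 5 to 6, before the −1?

(0) 9|_2 = 2^(2 + 1) + 1 ↦ 3^(3 + 1) + 1|_3 = 82 ⇒ 81
(1) 81|_3 = 3^(3 + 1) ↦ 4^(4 + 1)|_4 = 1024 ⇒ 1023
(2) 1023|_4 = 3·4^4 + 3·4^3 + 3·4^2 + 3·4 + 3 ↦ 3·5^5 + 3·5^3 + 3·5^2 + 3·5 + 3|_5 = 9843 ⇒ 9842

140744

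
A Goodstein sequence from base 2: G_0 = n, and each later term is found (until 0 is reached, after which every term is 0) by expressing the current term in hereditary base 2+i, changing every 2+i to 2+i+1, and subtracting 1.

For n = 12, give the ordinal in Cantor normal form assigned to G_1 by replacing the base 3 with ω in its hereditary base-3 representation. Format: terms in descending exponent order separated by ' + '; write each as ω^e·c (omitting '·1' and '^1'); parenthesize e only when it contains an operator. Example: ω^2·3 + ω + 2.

ω^(ω + 1) + ω^2·2 + ω·2 + 2

G_0 = 12. HB_2(12) = 2^(2 + 1) + 2^2. Bump = 108. G_1 = 107.
G_1 = 107. HB_3(107) = 3^(3 + 1) + 2·3^2 + 2·3 + 2. Bump = 1066. G_2 = 1065.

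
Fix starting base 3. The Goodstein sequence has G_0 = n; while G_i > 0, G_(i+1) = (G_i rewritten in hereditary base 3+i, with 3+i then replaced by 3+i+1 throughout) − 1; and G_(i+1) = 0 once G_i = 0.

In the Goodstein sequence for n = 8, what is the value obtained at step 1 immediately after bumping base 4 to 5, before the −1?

11

i=0: 8 = 2·3 + 2 (b=3); 3→4: 2·4 + 2 = 10; 10−1 = 9
i=1: 9 = 2·4 + 1 (b=4); 4→5: 2·5 + 1 = 11; 11−1 = 10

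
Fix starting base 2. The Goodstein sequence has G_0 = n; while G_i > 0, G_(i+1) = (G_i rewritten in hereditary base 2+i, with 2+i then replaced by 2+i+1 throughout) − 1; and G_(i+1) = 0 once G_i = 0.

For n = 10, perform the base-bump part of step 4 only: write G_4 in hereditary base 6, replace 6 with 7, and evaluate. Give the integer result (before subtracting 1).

4215755

base 2: 10 = 2^(2 + 1) + 2; at 3: 3^(3 + 1) + 3 = 84; next = 83
base 3: 83 = 3^(3 + 1) + 2; at 4: 4^(4 + 1) + 2 = 1026; next = 1025
base 4: 1025 = 4^(4 + 1) + 1; at 5: 5^(5 + 1) + 1 = 15626; next = 15625
base 5: 15625 = 5^(5 + 1); at 6: 6^(6 + 1) = 279936; next = 279935
base 6: 279935 = 5·6^6 + 5·6^5 + 5·6^4 + 5·6^3 + 5·6^2 + 5·6 + 5; at 7: 5·7^7 + 5·7^5 + 5·7^4 + 5·7^3 + 5·7^2 + 5·7 + 5 = 4215755; next = 4215754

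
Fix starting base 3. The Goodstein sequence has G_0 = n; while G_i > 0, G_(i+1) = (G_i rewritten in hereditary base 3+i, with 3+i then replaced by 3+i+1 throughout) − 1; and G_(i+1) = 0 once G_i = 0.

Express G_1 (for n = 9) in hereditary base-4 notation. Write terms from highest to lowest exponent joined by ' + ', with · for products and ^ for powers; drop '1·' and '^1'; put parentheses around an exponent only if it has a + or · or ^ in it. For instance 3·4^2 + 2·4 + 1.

G_0 = 9. HB_3(9) = 3^2. Bump = 16. G_1 = 15.
G_1 = 15. HB_4(15) = 3·4 + 3. Bump = 18. G_2 = 17.

3·4 + 3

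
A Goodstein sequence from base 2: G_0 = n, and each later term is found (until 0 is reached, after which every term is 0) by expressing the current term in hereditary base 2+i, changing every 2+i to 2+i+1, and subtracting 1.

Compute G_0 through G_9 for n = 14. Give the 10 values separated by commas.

[0] 14 ≡ 2^(2 + 1) + 2^2 + 2 (base 2). Lift 3: 111. −1: 110.
[1] 110 ≡ 3^(3 + 1) + 3^3 + 2 (base 3). Lift 4: 1282. −1: 1281.
[2] 1281 ≡ 4^(4 + 1) + 4^4 + 1 (base 4). Lift 5: 18751. −1: 18750.
[3] 18750 ≡ 5^(5 + 1) + 5^5 (base 5). Lift 6: 326592. −1: 326591.
[4] 326591 ≡ 6^(6 + 1) + 5·6^5 + 5·6^4 + 5·6^3 + 5·6^2 + 5·6 + 5 (base 6). Lift 7: 5862841. −1: 5862840.
[5] 5862840 ≡ 7^(7 + 1) + 5·7^5 + 5·7^4 + 5·7^3 + 5·7^2 + 5·7 + 4 (base 7). Lift 8: 134404972. −1: 134404971.
[6] 134404971 ≡ 8^(8 + 1) + 5·8^5 + 5·8^4 + 5·8^3 + 5·8^2 + 5·8 + 3 (base 8). Lift 9: 3487116549. −1: 3487116548.
[7] 3487116548 ≡ 9^(9 + 1) + 5·9^5 + 5·9^4 + 5·9^3 + 5·9^2 + 5·9 + 2 (base 9). Lift 10: 100000555552. −1: 100000555551.
[8] 100000555551 ≡ 10^(10 + 1) + 5·10^5 + 5·10^4 + 5·10^3 + 5·10^2 + 5·10 + 1 (base 10). Lift 11: 3138429262497. −1: 3138429262496.

14, 110, 1281, 18750, 326591, 5862840, 134404971, 3487116548, 100000555551, 3138429262496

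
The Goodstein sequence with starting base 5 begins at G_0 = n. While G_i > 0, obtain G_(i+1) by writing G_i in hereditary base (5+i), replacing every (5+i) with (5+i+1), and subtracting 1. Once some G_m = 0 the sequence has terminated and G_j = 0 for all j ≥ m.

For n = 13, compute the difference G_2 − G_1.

1

(0) 13|_5 = 2·5 + 3 ↦ 2·6 + 3|_6 = 15 ⇒ 14
(1) 14|_6 = 2·6 + 2 ↦ 2·7 + 2|_7 = 16 ⇒ 15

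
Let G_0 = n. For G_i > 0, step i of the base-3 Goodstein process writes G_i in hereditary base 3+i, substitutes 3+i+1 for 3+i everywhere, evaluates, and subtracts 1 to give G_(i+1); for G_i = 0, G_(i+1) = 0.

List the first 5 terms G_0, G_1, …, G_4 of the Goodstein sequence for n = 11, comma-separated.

11, 17, 25, 35, 39

i=0: 11 = 3^2 + 2 (b=3); 3→4: 4^2 + 2 = 18; 18−1 = 17
i=1: 17 = 4^2 + 1 (b=4); 4→5: 5^2 + 1 = 26; 26−1 = 25
i=2: 25 = 5^2 (b=5); 5→6: 6^2 = 36; 36−1 = 35
i=3: 35 = 5·6 + 5 (b=6); 6→7: 5·7 + 5 = 40; 40−1 = 39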